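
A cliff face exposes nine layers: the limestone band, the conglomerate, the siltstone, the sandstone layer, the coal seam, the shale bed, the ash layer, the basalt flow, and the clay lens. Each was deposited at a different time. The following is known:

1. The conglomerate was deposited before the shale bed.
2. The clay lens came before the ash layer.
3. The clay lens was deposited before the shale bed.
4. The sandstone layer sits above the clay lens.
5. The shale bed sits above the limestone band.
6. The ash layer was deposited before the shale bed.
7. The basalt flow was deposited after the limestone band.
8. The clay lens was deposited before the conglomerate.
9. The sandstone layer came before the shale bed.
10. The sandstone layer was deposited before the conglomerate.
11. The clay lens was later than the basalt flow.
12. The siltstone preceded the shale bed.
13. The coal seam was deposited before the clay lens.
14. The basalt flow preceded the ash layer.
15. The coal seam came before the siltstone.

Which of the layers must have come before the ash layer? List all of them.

the basalt flow, the clay lens, the coal seam, the limestone band

Directly stated before the ash layer: the basalt flow and the clay lens.
The coal seam reaches the ash layer via the coal seam → the clay lens → the ash layer.
The limestone band reaches the ash layer via the limestone band → the basalt flow → the ash layer.
No chain forces the siltstone (or any of the others) ahead of the ash layer.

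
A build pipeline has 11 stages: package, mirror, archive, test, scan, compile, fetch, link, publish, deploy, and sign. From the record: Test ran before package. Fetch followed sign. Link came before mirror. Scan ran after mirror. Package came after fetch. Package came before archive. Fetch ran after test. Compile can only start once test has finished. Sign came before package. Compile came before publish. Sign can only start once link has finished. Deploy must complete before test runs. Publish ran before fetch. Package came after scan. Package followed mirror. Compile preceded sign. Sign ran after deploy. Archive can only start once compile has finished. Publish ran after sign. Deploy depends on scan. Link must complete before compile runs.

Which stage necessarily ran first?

link

Link has a chain of constraints placing it before every other stage, so link must be first.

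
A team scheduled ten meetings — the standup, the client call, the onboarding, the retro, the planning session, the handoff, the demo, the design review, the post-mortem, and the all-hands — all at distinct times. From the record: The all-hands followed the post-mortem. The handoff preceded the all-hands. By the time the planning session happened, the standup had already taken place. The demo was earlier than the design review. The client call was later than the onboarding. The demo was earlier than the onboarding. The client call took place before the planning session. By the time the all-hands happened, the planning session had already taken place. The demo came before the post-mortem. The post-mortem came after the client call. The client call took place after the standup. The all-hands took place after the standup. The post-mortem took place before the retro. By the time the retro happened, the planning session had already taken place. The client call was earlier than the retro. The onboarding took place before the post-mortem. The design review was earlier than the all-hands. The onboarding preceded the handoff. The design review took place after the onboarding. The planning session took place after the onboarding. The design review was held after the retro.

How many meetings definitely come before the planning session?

Directly stated before the planning session: the client call, the onboarding, and the standup.
The demo reaches the planning session via the demo → the onboarding → the planning session.
No chain forces the all-hands (or any of the others) ahead of the planning session.
That's the client call, the demo, the onboarding, and the standup — 4 in all.

4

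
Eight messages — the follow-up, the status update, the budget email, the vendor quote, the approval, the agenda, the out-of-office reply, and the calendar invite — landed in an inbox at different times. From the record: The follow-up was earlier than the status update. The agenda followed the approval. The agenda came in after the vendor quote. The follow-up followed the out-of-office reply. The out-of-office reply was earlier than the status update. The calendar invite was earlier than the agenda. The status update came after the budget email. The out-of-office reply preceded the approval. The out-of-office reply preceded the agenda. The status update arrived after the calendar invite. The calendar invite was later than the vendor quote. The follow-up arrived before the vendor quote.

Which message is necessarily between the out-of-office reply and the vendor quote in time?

Tracing the constraints gives the out-of-office reply → the follow-up → the vendor quote, so the follow-up sits after the out-of-office reply and before the vendor quote.
No other message is forced both after the out-of-office reply and before the vendor quote.

the follow-up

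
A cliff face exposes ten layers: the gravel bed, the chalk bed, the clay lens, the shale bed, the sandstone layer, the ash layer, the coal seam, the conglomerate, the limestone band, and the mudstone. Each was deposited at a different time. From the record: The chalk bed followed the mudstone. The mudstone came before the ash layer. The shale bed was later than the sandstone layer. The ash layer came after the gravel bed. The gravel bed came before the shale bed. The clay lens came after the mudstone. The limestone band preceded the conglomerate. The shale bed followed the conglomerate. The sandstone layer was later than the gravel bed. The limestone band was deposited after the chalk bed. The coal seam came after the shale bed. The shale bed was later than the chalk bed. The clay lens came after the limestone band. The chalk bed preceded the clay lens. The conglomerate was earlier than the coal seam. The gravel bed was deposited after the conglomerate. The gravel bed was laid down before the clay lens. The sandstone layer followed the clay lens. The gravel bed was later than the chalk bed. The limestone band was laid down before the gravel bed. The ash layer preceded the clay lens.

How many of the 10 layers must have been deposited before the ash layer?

5

Directly stated before the ash layer: the gravel bed and the mudstone.
The chalk bed reaches the ash layer via the chalk bed → the gravel bed → the ash layer.
The conglomerate reaches the ash layer via the conglomerate → the gravel bed → the ash layer.
The limestone band reaches the ash layer via the limestone band → the gravel bed → the ash layer.
No chain forces the coal seam (or any of the others) ahead of the ash layer.
That's the chalk bed, the conglomerate, the gravel bed, the limestone band, and the mudstone — 5 in all.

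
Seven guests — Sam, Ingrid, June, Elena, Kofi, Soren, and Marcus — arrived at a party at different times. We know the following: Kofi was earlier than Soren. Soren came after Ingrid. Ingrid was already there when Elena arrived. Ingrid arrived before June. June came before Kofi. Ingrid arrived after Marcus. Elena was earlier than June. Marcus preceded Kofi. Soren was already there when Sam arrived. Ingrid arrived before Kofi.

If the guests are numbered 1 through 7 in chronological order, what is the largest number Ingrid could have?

Ingrid must come before Elena, June, Kofi, Sam, and Soren — 5 guests forced after them.
Everything else can be placed before Ingrid in some valid order, so Ingrid can sit as late as position 7 − 5 = 2.

2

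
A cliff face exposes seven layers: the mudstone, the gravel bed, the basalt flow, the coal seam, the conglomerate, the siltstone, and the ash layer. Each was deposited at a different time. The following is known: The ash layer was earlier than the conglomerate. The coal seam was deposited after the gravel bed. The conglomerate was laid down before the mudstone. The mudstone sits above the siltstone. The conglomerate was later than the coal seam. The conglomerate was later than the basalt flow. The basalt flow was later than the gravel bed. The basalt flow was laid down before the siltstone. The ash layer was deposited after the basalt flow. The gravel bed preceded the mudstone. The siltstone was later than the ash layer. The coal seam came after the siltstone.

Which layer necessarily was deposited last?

the mudstone

Every other layer has a chain of constraints placing it before the mudstone, so the mudstone is last.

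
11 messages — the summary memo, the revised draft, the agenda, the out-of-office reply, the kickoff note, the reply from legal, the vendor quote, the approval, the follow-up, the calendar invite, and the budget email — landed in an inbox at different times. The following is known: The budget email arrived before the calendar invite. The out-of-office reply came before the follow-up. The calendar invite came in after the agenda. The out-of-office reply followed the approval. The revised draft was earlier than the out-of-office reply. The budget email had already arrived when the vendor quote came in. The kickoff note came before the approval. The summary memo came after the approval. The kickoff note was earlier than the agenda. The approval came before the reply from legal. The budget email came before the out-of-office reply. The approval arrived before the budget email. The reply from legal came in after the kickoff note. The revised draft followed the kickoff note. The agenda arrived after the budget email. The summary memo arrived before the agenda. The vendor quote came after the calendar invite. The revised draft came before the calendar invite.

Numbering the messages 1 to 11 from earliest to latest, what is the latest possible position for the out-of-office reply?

10

The out-of-office reply must come before the follow-up — 1 message forced after it.
Everything else can be placed before the out-of-office reply in some valid order, so the out-of-office reply can sit as late as position 11 − 1 = 10.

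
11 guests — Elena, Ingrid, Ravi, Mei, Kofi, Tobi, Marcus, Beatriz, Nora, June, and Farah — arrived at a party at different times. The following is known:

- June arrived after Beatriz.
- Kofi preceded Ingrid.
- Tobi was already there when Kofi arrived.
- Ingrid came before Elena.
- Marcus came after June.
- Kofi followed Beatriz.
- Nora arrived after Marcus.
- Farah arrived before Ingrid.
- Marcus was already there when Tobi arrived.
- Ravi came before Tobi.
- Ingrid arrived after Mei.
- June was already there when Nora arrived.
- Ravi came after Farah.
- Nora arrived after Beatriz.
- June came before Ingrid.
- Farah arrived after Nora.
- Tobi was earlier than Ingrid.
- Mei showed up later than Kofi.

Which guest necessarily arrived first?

Beatriz has a chain of constraints placing them before every other guest, so Beatriz must be first.

Beatriz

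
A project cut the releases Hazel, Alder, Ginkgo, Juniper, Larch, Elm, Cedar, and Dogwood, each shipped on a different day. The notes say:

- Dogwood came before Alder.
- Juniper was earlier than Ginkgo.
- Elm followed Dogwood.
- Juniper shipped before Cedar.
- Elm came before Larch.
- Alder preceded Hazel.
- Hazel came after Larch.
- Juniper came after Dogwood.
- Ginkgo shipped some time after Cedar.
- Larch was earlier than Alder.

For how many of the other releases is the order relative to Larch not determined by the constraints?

Forced before Larch: Dogwood and Elm; forced after Larch: Alder and Hazel.
That leaves Cedar, Ginkgo, and Juniper with no forced order relative to Larch — 3.

3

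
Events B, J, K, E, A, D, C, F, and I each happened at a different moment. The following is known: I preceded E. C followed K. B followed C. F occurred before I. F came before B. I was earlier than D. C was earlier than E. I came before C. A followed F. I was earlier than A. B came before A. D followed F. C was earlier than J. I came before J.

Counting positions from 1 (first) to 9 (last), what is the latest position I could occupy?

3

I must come before A, B, C, D, E, and J — 6 events forced after it.
Everything else can be placed before I in some valid order, so I can sit as late as position 9 − 6 = 3.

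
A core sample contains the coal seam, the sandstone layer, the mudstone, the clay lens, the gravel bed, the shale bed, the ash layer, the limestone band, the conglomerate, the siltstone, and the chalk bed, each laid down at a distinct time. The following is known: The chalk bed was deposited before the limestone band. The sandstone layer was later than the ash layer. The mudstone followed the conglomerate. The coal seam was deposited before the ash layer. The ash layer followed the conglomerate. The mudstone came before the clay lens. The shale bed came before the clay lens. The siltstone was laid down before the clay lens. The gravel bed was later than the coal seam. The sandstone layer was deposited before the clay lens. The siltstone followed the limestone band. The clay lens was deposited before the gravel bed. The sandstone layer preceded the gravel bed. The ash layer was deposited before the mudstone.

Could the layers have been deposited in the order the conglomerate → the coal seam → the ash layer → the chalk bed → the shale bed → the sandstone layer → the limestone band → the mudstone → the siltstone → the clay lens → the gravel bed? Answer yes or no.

Check each stated constraint against the proposed order — e.g. the conglomerate is ahead of the mudstone; the coal seam is ahead of the gravel bed. Every pair is in the required order; nothing is violated.

yes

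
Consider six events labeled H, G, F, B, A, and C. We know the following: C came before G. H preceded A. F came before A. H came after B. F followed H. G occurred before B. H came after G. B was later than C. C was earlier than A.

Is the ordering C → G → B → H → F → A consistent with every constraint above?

yes

Check each stated constraint against the proposed order — e.g. C is ahead of B; C is ahead of A. Every pair is in the required order; nothing is violated.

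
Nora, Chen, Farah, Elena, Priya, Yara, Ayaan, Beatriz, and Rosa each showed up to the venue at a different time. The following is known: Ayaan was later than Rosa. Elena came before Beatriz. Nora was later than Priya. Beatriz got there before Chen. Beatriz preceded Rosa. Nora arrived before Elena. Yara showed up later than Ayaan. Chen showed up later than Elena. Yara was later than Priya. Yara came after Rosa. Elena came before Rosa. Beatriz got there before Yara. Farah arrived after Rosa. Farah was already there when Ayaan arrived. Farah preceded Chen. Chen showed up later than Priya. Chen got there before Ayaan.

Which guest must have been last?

Yara

Every other guest has a chain of constraints placing them before Yara, so Yara is last.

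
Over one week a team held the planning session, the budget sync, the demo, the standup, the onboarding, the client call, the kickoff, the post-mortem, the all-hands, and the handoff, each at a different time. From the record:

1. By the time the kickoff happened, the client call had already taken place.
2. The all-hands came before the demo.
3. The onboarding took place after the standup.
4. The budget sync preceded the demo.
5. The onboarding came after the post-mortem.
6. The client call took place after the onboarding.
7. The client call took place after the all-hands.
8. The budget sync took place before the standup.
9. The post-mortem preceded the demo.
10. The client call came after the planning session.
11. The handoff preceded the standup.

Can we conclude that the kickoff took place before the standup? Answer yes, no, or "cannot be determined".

Tracing the constraints gives the standup → the onboarding → the client call → the kickoff, so the standup must come before the kickoff.
That means the kickoff cannot be before the standup.

no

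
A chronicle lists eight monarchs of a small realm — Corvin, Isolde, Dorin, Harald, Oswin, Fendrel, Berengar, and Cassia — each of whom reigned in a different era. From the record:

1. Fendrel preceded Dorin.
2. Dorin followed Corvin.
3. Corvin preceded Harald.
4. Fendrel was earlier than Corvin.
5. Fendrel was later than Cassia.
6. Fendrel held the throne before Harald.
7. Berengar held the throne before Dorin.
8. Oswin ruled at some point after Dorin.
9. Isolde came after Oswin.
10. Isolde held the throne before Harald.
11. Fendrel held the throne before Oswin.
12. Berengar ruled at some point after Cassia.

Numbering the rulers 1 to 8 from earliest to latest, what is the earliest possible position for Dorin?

Berengar, Cassia, Corvin, and Fendrel must all come before Dorin — 4 forced predecessors.
Nothing else is forced ahead of Dorin, so their earliest slot is position 4 + 1 = 5.

5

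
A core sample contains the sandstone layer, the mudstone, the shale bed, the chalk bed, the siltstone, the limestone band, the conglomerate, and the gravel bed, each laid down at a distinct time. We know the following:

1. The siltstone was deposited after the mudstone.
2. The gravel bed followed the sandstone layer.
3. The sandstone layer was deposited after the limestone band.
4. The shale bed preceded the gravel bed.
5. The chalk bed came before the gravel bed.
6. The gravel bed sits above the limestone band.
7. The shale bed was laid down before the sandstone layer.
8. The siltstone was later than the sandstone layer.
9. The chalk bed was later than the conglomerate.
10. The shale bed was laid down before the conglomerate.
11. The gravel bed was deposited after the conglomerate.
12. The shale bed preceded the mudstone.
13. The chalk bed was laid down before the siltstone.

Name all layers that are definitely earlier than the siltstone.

the chalk bed, the conglomerate, the limestone band, the mudstone, the sandstone layer, the shale bed

Directly stated before the siltstone: the chalk bed, the mudstone, and the sandstone layer.
The conglomerate reaches the siltstone via the conglomerate → the chalk bed → the siltstone.
The limestone band reaches the siltstone via the limestone band → the sandstone layer → the siltstone.
The shale bed reaches the siltstone via the shale bed → the mudstone → the siltstone.
No chain forces the gravel bed ahead of the siltstone.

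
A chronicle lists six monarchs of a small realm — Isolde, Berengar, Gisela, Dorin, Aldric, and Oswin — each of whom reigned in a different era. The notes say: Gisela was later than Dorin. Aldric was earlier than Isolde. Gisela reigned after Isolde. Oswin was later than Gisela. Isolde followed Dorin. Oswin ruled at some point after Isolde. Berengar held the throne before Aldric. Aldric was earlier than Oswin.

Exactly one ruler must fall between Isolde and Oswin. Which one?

Tracing the constraints gives Isolde → Gisela → Oswin, so Gisela sits after Isolde and before Oswin.
No other ruler is forced both after Isolde and before Oswin.

Gisela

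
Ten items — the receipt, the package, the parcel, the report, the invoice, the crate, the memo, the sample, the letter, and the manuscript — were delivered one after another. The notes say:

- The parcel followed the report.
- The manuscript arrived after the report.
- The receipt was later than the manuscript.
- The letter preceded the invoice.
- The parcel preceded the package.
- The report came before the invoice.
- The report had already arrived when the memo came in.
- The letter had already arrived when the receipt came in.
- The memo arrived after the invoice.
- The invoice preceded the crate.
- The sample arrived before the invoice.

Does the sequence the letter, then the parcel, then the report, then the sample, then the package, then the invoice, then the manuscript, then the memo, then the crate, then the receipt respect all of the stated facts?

no

The constraints require the report before the parcel, but in the proposed sequence the parcel appears ahead of the report. That one violation is enough.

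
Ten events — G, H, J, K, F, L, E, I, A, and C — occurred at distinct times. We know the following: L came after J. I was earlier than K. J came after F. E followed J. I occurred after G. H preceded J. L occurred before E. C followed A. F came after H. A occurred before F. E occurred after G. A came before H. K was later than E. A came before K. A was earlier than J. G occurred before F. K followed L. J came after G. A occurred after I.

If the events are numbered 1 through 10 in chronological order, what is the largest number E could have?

E must come before K — 1 event forced after it.
Everything else can be placed before E in some valid order, so E can sit as late as position 10 − 1 = 9.

9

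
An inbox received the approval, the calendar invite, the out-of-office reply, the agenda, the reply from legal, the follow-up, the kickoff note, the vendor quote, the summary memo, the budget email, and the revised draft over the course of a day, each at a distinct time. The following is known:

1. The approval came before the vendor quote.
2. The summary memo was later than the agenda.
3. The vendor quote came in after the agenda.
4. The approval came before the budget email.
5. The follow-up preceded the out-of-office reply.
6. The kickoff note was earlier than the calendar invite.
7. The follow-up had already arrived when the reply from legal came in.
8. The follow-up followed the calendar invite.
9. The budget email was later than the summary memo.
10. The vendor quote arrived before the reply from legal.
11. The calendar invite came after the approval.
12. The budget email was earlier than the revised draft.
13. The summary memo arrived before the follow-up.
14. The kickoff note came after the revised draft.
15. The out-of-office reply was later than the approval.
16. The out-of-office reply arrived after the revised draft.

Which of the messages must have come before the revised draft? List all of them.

Directly stated before the revised draft: the budget email.
The agenda reaches the revised draft via the agenda → the summary memo → the budget email → the revised draft.
The approval reaches the revised draft via the approval → the budget email → the revised draft.
The summary memo reaches the revised draft via the summary memo → the budget email → the revised draft.

the agenda, the approval, the budget email, the summary memo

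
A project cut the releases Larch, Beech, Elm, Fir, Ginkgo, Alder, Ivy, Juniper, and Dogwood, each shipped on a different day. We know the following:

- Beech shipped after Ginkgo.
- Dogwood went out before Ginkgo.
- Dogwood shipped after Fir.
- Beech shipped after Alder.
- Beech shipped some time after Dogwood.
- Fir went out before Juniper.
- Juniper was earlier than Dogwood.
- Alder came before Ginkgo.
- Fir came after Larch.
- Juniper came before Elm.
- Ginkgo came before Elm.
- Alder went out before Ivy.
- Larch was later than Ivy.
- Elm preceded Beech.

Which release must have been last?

Every other release has a chain of constraints placing it before Beech, so Beech is last.

Beech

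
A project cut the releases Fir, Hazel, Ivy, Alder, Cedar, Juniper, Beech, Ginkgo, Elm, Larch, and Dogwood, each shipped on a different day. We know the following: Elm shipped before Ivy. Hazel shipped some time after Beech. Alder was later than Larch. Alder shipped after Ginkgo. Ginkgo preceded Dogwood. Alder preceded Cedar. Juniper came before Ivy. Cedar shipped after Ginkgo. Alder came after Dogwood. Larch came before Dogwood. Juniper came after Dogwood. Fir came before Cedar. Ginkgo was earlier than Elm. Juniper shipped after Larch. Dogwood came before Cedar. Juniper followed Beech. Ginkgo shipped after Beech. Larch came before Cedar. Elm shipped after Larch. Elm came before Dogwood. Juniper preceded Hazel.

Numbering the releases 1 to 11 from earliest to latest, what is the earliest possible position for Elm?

Beech, Ginkgo, and Larch must all come before Elm — 3 forced predecessors.
Nothing else is forced ahead of Elm, so its earliest slot is position 3 + 1 = 4.

4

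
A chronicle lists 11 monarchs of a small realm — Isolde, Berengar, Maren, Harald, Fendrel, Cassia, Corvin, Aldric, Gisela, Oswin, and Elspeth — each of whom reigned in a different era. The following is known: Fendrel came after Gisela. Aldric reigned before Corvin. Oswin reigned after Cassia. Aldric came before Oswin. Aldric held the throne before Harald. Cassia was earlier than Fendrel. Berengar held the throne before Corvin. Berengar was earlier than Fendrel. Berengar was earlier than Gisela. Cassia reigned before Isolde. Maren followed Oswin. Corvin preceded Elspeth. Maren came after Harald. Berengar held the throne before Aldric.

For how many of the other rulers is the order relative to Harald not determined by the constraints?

7

Forced before Harald: Aldric and Berengar; forced after Harald: Maren.
That leaves Cassia, Corvin, Elspeth, Fendrel, Gisela, Isolde, and Oswin with no forced order relative to Harald — 7.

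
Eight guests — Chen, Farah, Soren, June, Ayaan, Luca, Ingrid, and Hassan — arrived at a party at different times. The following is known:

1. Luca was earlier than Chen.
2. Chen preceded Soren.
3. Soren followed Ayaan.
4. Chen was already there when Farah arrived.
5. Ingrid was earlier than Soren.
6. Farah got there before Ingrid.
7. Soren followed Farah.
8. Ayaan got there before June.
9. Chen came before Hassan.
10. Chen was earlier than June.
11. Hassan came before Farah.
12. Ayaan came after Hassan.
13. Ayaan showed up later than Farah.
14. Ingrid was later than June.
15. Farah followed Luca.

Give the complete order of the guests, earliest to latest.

The constraints fix every adjacent pair, so only one ordering works:
Luca → Chen → Hassan → Farah → Ayaan → June → Ingrid → Soren.

Luca, Chen, Hassan, Farah, Ayaan, June, Ingrid, Soren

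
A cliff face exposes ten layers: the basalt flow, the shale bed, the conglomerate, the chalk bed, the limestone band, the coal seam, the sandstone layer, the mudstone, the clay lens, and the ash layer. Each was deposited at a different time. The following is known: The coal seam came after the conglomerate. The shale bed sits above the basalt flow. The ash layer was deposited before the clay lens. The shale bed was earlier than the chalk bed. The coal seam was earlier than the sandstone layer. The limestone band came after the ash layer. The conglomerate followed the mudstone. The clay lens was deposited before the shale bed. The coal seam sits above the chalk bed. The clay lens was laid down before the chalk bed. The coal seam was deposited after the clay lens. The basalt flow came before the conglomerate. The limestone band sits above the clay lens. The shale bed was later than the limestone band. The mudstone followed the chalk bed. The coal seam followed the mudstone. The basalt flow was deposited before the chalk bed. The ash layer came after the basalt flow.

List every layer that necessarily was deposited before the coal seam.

the ash layer, the basalt flow, the chalk bed, the clay lens, the conglomerate, the limestone band, the mudstone, the shale bed

Directly stated before the coal seam: the chalk bed, the clay lens, the conglomerate, and the mudstone.
The ash layer reaches the coal seam via the ash layer → the clay lens → the coal seam.
The basalt flow reaches the coal seam via the basalt flow → the conglomerate → the coal seam.
The limestone band reaches the coal seam via the limestone band → the shale bed → the chalk bed → the coal seam.
Likewise the shale bed reaches the coal seam by chaining the stated constraints.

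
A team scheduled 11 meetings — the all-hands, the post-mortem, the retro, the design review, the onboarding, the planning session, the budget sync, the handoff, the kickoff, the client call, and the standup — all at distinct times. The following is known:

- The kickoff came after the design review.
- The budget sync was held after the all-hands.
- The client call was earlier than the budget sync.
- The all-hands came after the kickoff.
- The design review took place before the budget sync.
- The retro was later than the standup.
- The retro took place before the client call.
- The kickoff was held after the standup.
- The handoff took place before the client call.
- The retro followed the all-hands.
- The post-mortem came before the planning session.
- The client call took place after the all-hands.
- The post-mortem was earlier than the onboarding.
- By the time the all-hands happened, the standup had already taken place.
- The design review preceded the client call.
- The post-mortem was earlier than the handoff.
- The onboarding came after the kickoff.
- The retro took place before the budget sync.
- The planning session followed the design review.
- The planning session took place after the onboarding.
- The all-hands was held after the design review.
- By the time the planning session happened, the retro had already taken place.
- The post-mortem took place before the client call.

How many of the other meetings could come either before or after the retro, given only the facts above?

Forced before the retro: the all-hands, the design review, the kickoff, and the standup; forced after the retro: the budget sync, the client call, and the planning session.
That leaves the handoff, the onboarding, and the post-mortem with no forced order relative to the retro — 3.

3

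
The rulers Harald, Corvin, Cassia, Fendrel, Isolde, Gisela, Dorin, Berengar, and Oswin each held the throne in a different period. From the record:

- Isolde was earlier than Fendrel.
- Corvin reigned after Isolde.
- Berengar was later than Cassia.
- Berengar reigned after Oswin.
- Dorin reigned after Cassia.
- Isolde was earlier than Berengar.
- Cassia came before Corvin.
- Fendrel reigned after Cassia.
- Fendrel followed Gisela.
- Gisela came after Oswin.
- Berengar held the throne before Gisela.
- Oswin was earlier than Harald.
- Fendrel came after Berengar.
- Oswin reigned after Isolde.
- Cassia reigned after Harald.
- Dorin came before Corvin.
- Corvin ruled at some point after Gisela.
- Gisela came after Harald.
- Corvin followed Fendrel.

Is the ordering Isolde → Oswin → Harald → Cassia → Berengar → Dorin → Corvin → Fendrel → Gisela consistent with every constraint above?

The constraints require Fendrel before Corvin, but in the proposed sequence Corvin appears ahead of Fendrel. That one violation is enough.

no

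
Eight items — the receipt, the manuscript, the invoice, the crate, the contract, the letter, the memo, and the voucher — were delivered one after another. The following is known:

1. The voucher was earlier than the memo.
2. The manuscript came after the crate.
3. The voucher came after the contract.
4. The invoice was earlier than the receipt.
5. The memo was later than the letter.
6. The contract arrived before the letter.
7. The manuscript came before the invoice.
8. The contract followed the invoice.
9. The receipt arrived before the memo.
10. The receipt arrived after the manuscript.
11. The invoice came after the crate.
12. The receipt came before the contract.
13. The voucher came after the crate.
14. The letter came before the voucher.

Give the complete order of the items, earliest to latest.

The constraints fix every adjacent pair, so only one ordering works:
the crate → the manuscript → the invoice → the receipt → the contract → the letter → the voucher → the memo.

the crate, the manuscript, the invoice, the receipt, the contract, the letter, the voucher, the memo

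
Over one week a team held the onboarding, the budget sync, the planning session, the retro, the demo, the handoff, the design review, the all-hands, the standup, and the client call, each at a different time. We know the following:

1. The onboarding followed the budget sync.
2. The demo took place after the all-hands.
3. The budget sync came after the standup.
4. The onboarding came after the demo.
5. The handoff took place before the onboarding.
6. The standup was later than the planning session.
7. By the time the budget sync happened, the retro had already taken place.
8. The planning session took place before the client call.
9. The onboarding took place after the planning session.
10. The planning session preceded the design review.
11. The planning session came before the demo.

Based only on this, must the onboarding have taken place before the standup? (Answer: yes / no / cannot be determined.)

no

Tracing the constraints gives the standup → the budget sync → the onboarding, so the standup must come before the onboarding.
That means the onboarding cannot be before the standup.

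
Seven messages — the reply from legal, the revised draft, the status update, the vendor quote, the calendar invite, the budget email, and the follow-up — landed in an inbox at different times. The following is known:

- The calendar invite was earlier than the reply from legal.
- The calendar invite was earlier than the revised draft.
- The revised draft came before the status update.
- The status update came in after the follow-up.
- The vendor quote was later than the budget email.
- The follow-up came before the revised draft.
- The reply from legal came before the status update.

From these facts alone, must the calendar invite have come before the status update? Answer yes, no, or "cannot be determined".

yes

Chain the constraints: the calendar invite → the revised draft → the status update. Each link is directly stated, so the calendar invite comes before the status update.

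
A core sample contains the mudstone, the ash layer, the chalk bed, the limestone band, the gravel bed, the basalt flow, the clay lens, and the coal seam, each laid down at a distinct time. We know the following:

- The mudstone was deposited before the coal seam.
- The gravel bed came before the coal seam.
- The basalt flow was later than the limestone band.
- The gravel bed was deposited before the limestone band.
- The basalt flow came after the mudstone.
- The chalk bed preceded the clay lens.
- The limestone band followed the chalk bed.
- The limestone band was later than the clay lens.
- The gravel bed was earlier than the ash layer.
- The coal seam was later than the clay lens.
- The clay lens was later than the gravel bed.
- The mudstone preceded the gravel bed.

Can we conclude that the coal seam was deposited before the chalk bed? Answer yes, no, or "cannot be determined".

no

Tracing the constraints gives the chalk bed → the clay lens → the coal seam, so the chalk bed must come before the coal seam.
That means the coal seam cannot be before the chalk bed.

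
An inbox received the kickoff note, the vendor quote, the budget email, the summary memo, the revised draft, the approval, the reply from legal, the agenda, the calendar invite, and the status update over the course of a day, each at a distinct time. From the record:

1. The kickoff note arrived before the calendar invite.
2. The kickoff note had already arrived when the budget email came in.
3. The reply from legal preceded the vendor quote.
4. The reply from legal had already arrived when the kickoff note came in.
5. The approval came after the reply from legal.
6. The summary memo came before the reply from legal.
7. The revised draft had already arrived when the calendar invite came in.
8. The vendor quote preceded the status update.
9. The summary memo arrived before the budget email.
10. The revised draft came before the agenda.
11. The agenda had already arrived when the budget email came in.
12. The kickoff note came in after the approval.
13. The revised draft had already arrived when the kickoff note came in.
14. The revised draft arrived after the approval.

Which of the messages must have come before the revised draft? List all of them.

the approval, the reply from legal, the summary memo

Directly stated before the revised draft: the approval.
The reply from legal reaches the revised draft via the reply from legal → the approval → the revised draft.
The summary memo reaches the revised draft via the summary memo → the reply from legal → the approval → the revised draft.
No chain forces the vendor quote (or any of the others) ahead of the revised draft.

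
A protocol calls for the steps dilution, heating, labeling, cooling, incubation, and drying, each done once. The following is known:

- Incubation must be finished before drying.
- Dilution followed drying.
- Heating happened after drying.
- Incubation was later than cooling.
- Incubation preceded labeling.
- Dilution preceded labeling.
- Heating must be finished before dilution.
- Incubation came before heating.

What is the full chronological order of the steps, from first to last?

cooling, incubation, drying, heating, dilution, labeling

The constraints fix every adjacent pair, so only one ordering works:
cooling → incubation → drying → heating → dilution → labeling.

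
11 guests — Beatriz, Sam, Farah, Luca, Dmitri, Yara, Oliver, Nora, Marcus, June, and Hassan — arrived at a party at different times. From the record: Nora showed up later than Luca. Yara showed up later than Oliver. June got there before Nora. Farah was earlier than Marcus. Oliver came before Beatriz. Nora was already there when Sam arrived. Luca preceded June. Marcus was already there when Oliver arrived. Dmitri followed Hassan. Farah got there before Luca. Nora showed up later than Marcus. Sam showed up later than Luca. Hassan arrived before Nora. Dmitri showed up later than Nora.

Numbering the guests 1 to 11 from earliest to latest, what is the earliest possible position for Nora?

6

Farah, Hassan, June, Luca, and Marcus must all come before Nora — 5 forced predecessors.
Nothing else is forced ahead of Nora, so their earliest slot is position 5 + 1 = 6.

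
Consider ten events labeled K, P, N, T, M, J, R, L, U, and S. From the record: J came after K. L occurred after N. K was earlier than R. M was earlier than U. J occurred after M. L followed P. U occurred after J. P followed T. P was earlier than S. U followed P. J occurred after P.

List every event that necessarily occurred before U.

Directly stated before U: J, M, and P.
K reaches U via K → J → U.
T reaches U via T → P → U.

J, K, M, P, T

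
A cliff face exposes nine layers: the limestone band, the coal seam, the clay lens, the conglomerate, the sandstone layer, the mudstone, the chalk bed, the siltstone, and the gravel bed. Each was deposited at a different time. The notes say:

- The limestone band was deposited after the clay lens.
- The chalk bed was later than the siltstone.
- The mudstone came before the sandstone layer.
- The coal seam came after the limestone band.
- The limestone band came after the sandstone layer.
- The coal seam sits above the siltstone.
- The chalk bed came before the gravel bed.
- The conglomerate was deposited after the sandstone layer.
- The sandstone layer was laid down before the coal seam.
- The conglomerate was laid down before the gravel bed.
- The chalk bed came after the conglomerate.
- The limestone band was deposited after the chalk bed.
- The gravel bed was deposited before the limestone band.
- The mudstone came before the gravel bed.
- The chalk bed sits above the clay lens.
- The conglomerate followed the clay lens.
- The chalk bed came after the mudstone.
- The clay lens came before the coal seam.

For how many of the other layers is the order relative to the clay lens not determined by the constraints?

3

Forced after the clay lens: the chalk bed, the coal seam, the conglomerate, the gravel bed, and the limestone band.
That leaves the mudstone, the sandstone layer, and the siltstone with no forced order relative to the clay lens — 3.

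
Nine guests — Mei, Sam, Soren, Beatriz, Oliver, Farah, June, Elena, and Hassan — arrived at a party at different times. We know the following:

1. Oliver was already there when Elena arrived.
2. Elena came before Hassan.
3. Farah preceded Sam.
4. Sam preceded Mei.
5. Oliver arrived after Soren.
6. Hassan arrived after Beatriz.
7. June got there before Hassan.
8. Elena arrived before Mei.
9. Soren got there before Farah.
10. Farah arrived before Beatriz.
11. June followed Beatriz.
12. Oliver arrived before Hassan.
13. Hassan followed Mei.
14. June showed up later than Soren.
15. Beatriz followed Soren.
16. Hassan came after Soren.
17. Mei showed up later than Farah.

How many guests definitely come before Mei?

Directly stated before Mei: Elena, Farah, and Sam.
Oliver reaches Mei via Oliver → Elena → Mei.
Soren reaches Mei via Soren → Farah → Mei.
No chain forces June (or any of the others) ahead of Mei.
That's Elena, Farah, Oliver, Sam, and Soren — 5 in all.

5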